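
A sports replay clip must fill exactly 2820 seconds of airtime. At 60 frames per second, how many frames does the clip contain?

Frames = 2820 × 60 = 169200.

169200 frames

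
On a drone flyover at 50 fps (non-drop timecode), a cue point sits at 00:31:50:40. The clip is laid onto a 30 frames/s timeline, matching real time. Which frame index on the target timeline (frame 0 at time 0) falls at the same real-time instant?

frame 57324

Source frame index: (0×3600 + 31×60 + 50) × 50 + 40 = 95540.
Real time: 95540 / (50) = 9554/5 s.
Target frame: (9554/5) × (30) = 57324.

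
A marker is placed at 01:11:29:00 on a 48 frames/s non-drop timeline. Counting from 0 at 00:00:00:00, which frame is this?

205872

Total seconds to the label: (1 × 3600 + 11 × 60 + 29) = 4289.
Frame index = 4289 × 48 + 0 = 205872.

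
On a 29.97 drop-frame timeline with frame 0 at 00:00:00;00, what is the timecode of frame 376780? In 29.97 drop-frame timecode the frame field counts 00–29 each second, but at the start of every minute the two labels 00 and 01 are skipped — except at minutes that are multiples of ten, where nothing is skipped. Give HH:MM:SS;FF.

Ten DF minutes hold 17982 frames, so frame 376780 lies in block 20 (frames 359640–377621) with 17140 frames into that block.
The block's first minute is 1800 frames and the rest 1798 each; 17140 frames reaches minute 9, so 20 × 18 + 9 × 2 = 378 labels have been skipped so far.
Adding those back, label number 376780 + 378 = 377158 at 30 labels/s is 12571 s + 28 f = 3 h 29 min 31 s frame 28, i.e. 03:29:31;28.

03:29:31;28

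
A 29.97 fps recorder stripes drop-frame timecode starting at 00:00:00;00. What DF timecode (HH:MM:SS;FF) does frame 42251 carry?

00:23:29;23

Ten DF minutes hold 17982 frames, so frame 42251 lies in block 2 (frames 35964–53945) with 6287 frames into that block.
The block's first minute is 1800 frames and the rest 1798 each; 6287 frames reaches minute 3, so 2 × 18 + 3 × 2 = 42 labels have been skipped so far.
Adding those back, label number 42251 + 42 = 42293 at 30 labels/s is 1409 s + 23 f = 0 h 23 min 29 s frame 23, i.e. 00:23:29;23.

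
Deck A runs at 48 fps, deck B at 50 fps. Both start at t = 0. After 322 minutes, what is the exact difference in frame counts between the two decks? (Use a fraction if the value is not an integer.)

322 min = 19320 s.
A emits 48 × 19320 = 927360 frames; B emits 50 × 19320 = 966000.
Difference = 38640 frames; B is ahead of A.

38640 frames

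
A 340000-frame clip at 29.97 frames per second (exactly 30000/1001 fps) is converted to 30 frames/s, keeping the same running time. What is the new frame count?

Target frames = source frames × (target rate / source rate) = 340000 × (30)/(30000/1001) = 340000 × 1001/1000 = 340340.

340340 frames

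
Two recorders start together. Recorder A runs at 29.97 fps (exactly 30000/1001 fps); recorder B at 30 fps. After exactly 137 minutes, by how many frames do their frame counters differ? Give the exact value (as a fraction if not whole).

246600/1001 frames

137 min = 8220 s.
A emits 30000/1001 × 8220 = 246600000/1001 frames; B emits 30 × 8220 = 246600.
Difference = 246600/1001 frames (≈ 246.3536); B is ahead of A.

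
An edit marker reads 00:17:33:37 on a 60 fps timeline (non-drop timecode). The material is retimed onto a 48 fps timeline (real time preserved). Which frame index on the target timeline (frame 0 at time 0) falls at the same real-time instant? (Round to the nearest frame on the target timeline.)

Source frame index: (0×3600 + 17×60 + 33) × 60 + 37 = 63217.
Real time: 63217 / (60) = 63217/60 s.
Target frame: (63217/60) × (48) = 252868/5 ≈ 50573.600 → 50574.

frame 50574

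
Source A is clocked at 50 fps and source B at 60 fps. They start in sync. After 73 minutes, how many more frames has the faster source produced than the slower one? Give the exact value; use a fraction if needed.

73 min = 4380 s.
A emits 50 × 4380 = 219000 frames; B emits 60 × 4380 = 262800.
Difference = 43800 frames; B is ahead of A.

43800 frames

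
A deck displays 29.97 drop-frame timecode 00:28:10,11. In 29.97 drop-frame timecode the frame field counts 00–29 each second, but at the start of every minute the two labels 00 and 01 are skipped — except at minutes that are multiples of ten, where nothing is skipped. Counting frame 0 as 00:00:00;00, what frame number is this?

50659

As if non-drop at 30 labels/s: (0 × 3600 + 28 × 60 + 10) × 30 + 11 = 50711.
Minute boundaries passed: 28; those not divisible by 10: 28 − 2 = 26; dropped labels = 2 × 26 = 52.
Actual frame index = 50711 − 52 = 50659.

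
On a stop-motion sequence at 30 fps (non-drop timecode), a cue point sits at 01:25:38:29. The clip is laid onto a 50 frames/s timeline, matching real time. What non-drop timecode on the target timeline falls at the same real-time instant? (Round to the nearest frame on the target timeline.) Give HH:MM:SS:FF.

01:25:38:48

Source frame index: (1×3600 + 25×60 + 38) × 30 + 29 = 154169.
Real time: 154169 / (30) = 154169/30 s.
Target frame: (154169/30) × (50) = 770845/3 ≈ 256948.333 → 256948.
At 50 labels/s: frame 256948 → 01:25:38:48.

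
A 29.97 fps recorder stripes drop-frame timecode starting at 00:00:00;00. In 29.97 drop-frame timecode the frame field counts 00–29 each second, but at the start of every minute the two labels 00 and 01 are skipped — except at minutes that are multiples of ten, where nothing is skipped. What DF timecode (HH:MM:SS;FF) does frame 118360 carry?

01:05:49;08

Each 10-minute DF block holds 10 × 60 × 30 − 9 × 2 = 17982 frames. 118360 ÷ 17982 → 6 full blocks, remainder 10468.
Within the partial block the first minute is 1800 frames and each further minute 1798, so 5 further minute boundaries passed. Total skipped labels = 18 × 6 + 2 × 5 = 118.
Non-drop label index = 118360 + 118 = 118478; at 30 labels/s that is 01:05:49:08, i.e. DF 01:05:49;08.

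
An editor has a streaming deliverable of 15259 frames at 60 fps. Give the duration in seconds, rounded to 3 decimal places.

254.317 seconds

Running time = 15259 × 1/60 = 15259/60 s ≈ 254.317 s.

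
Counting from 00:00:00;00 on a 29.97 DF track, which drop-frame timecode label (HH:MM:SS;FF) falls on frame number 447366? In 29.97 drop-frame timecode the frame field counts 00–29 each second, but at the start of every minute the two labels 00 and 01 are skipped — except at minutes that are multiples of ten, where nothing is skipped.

Ten DF minutes hold 17982 frames, so frame 447366 lies in block 24 (frames 431568–449549) with 15798 frames into that block.
The block's first minute is 1800 frames and the rest 1798 each; 15798 frames reaches minute 8, so 24 × 18 + 8 × 2 = 448 labels have been skipped so far.
Adding those back, label number 447366 + 448 = 447814 at 30 labels/s is 14927 s + 4 f = 4 h 8 min 47 s frame 4, i.e. 04:08:47;04.

04:08:47;04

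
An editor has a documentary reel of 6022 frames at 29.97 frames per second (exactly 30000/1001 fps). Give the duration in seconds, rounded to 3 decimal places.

Running time = 6022 × 1001/30000 = 3014011/15000 s ≈ 200.934 s.

200.934 seconds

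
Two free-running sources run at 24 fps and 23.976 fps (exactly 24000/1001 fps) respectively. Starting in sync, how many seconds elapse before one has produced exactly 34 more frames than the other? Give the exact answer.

The gap grows by |24000/1001 − 24| = 24/1001 frames per second.
Time for a 34-frame gap: 34 ÷ (24/1001) = 17017/12 s.

17017/12 seconds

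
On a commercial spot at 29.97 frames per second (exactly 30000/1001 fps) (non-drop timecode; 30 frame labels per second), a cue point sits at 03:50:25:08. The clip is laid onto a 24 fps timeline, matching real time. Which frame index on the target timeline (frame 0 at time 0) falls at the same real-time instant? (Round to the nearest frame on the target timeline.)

Source frame index: (3×3600 + 50×60 + 25) × 30 + 8 = 414758.
Real time: 414758 / (30000/1001) = 207586379/15000 s.
Target frame: (207586379/15000) × (24) = 207586379/625 ≈ 332138.206 → 332138.

frame 332138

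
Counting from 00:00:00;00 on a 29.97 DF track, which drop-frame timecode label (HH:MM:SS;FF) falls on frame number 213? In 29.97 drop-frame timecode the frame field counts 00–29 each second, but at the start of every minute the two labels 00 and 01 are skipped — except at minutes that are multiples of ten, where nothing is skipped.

00:00:07;03

Each 10-minute DF block holds 10 × 60 × 30 − 9 × 2 = 17982 frames. 213 ÷ 17982 → 0 full blocks, remainder 213.
Within the partial block the first minute is 1800 frames and each further minute 1798, so 0 further minute boundaries passed. Total skipped labels = 18 × 0 + 2 × 0 = 0.
Non-drop label index = 213 + 0 = 213; at 30 labels/s that is 00:00:07:03, i.e. DF 00:00:07;03.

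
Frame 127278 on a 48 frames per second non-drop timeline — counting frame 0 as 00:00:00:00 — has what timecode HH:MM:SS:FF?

00:44:11:30

127278 ÷ 48 = 2651 full seconds, remainder 30 frames.
2651 s = 0 h 44 min 11 s.
Timecode: 00:44:11:30.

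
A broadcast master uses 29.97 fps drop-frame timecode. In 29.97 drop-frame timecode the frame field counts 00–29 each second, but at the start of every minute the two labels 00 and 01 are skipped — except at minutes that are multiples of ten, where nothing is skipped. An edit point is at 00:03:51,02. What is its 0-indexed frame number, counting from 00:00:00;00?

6926

Complete 10-minute blocks: 0, each 17982 frames → 0.
Remaining 3 whole minutes in the current block: 1800 + 2 × 1798 = 5396 frames.
Within the current minute: 51 × 30 + 2 − 2 = 1530 (labels ;00/;01 skipped at this minute). Total = 0 + 5396 + 1530 = 6926.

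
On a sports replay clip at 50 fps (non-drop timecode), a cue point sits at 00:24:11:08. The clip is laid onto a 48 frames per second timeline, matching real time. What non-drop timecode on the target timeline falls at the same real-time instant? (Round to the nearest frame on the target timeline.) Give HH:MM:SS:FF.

Source frame index: (0×3600 + 24×60 + 11) × 50 + 8 = 72558.
Real time: 72558 / (50) = 36279/25 s.
Target frame: (36279/25) × (48) = 1741392/25 ≈ 69655.680 → 69656.
At 48 labels/s: frame 69656 → 00:24:11:08.

00:24:11:08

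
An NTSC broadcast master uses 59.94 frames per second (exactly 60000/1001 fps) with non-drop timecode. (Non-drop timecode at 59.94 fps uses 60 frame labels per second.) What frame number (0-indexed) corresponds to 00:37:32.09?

Total seconds to the label: (0 × 3600 + 37 × 60 + 32) = 2252.
Frame index = 2252 × 60 + 9 = 135129.

frame 135129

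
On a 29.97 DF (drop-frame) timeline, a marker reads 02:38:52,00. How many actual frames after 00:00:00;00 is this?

Complete 10-minute blocks: 15, each 17982 frames → 269730.
Remaining 8 whole minutes in the current block: 1800 + 7 × 1798 = 14386 frames.
Within the current minute: 52 × 30 + 0 − 2 = 1558 (labels ;00/;01 skipped at this minute). Total = 269730 + 14386 + 1558 = 285674.

285674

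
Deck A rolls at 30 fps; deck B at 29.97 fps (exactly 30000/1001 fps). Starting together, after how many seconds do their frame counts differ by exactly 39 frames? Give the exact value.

The gap grows by |30000/1001 − 30| = 30/1001 frames per second.
Time for a 39-frame gap: 39 ÷ (30/1001) = 1301.3 s.

1301.3 seconds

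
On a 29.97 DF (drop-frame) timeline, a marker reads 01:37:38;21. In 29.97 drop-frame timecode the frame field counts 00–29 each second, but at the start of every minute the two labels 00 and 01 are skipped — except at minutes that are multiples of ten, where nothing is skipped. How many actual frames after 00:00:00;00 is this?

175585

Complete 10-minute blocks: 9, each 17982 frames → 161838.
Remaining 7 whole minutes in the current block: 1800 + 6 × 1798 = 12588 frames.
Within the current minute: 38 × 30 + 21 − 2 = 1159 (labels ;00/;01 skipped at this minute). Total = 161838 + 12588 + 1159 = 175585.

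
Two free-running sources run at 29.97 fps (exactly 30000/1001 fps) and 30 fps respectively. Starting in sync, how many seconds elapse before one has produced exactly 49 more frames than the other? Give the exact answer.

49049/30 seconds

The gap grows by |30 − 30000/1001| = 30/1001 frames per second.
Time for a 49-frame gap: 49 ÷ (30/1001) = 49049/30 s.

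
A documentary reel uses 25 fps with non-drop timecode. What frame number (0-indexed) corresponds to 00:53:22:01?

Total seconds to the label: (0 × 3600 + 53 × 60 + 22) = 3202.
Frame index = 3202 × 25 + 1 = 80051.

80051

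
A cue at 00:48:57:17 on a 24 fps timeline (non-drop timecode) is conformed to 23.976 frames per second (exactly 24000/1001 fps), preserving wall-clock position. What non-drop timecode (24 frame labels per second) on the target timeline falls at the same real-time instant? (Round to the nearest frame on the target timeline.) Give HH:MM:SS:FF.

Source frame index: (0×3600 + 48×60 + 57) × 24 + 17 = 70505.
Real time: 70505 / (24) = 70505/24 s.
Target frame: (70505/24) × (24000/1001) = 70505000/1001 ≈ 70434.565 → 70435.
At 24 labels/s: frame 70435 → 00:48:54:19.

00:48:54:19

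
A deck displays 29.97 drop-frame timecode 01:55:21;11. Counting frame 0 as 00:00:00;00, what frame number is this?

207433

As if non-drop at 30 labels/s: (1 × 3600 + 55 × 60 + 21) × 30 + 11 = 207641.
Minute boundaries passed: 115; those not divisible by 10: 115 − 11 = 104; dropped labels = 2 × 104 = 208.
Actual frame index = 207641 − 208 = 207433.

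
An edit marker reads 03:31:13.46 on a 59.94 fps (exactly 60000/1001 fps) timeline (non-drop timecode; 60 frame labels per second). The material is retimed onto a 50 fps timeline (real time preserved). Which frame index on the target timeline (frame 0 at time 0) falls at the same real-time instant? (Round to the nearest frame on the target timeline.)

Source frame index: (3×3600 + 31×60 + 13) × 60 + 46 = 760426.
Real time: 760426 / (60000/1001) = 380593213/30000 s.
Target frame: (380593213/30000) × (50) = 380593213/600 ≈ 634322.022 → 634322.

frame 634322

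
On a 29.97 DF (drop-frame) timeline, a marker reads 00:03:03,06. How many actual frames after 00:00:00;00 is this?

Complete 10-minute blocks: 0, each 17982 frames → 0.
Remaining 3 whole minutes in the current block: 1800 + 2 × 1798 = 5396 frames.
Within the current minute: 3 × 30 + 6 − 2 = 94 (labels ;00/;01 skipped at this minute). Total = 0 + 5396 + 94 = 5490.

5490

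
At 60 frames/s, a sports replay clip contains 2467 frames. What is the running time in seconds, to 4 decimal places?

Running time = 2467 × 1/60 = 2467/60 s ≈ 41.1167 s.

41.1167 seconds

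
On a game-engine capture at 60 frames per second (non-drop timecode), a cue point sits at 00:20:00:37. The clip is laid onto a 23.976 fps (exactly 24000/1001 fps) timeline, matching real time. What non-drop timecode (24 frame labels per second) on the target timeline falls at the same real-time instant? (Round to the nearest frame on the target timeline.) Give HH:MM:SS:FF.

Source frame index: (0×3600 + 20×60 + 0) × 60 + 37 = 72037.
Real time: 72037 / (60) = 72037/60 s.
Target frame: (72037/60) × (24000/1001) = 4116400/143 ≈ 28786.014 → 28786.
At 24 labels/s: frame 28786 → 00:19:59:10.

00:19:59:10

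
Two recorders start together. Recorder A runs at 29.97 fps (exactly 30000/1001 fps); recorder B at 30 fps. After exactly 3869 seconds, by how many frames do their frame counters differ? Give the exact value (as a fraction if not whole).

116070/1001 frames

A emits 30000/1001 × 3869 = 116070000/1001 frames; B emits 30 × 3869 = 116070.
Difference = 116070/1001 frames (≈ 115.9540); B is ahead of A.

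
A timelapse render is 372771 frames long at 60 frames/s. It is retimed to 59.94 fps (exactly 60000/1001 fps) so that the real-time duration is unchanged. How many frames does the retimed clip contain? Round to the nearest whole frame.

372399 frames

Frames at target rate = 372771 × (60000/1001) / (60) = 53253000/143 ≈ 372398.601.
Nearest whole frame: 372399.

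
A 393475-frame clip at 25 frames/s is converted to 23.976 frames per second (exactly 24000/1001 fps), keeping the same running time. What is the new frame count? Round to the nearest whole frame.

Frames at target rate = 393475 × (24000/1001) / (25) = 377736000/1001 ≈ 377358.641.
Nearest whole frame: 377359.

377359 frames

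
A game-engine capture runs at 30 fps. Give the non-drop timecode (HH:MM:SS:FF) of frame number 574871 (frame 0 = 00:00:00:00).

574871 ÷ 30 = 19162 full seconds, remainder 11 frames.
19162 s = 5 h 19 min 22 s.
Timecode: 05:19:22:11.

05:19:22:11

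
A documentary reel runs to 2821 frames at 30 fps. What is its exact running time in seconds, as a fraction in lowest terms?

2821/30 seconds

Running time = 2821 ÷ (30) = 2821 × 1/30 = 2821/30 s.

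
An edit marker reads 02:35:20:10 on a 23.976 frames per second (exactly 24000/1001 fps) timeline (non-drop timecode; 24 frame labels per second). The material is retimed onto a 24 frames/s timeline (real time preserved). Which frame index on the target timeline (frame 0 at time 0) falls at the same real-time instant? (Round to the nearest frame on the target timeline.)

frame 223914

Source frame index: (2×3600 + 35×60 + 20) × 24 + 10 = 223690.
Real time: 223690 / (24000/1001) = 22391369/2400 s.
Target frame: (22391369/2400) × (24) = 22391369/100 ≈ 223913.690 → 223914.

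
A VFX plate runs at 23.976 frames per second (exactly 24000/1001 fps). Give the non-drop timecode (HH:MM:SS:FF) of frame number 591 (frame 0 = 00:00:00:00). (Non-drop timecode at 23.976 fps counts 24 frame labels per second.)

591 ÷ 24 = 24 full seconds, remainder 15 frames.
24 s = 0 h 0 min 24 s.
Timecode: 00:00:24:15.

00:00:24:15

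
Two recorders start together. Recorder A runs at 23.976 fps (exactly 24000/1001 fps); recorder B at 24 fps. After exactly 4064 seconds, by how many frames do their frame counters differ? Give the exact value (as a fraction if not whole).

97536/1001 frames

A emits 24000/1001 × 4064 = 97536000/1001 frames; B emits 24 × 4064 = 97536.
Difference = 97536/1001 frames (≈ 97.4386); B is ahead of A.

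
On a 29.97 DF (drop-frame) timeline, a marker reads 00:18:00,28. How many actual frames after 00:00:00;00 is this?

As if non-drop at 30 labels/s: (0 × 3600 + 18 × 60 + 0) × 30 + 28 = 32428.
Minute boundaries passed: 18; those not divisible by 10: 18 − 1 = 17; dropped labels = 2 × 17 = 34.
Actual frame index = 32428 − 34 = 32394.

32394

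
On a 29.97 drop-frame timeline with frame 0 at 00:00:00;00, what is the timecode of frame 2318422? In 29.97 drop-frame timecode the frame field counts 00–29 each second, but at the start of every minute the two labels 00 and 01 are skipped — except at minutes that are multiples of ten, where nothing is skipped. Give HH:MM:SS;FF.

21:29:18;04

Ten DF minutes hold 17982 frames, so frame 2318422 lies in block 128 (frames 2301696–2319677) with 16726 frames into that block.
The block's first minute is 1800 frames and the rest 1798 each; 16726 frames reaches minute 9, so 128 × 18 + 9 × 2 = 2322 labels have been skipped so far.
Adding those back, label number 2318422 + 2322 = 2320744 at 30 labels/s is 77358 s + 4 f = 21 h 29 min 18 s frame 4, i.e. 21:29:18;04.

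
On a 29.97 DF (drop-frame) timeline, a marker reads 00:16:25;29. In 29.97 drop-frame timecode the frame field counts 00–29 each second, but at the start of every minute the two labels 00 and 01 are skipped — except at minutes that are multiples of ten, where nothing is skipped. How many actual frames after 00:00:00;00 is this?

Complete 10-minute blocks: 1, each 17982 frames → 17982.
Remaining 6 whole minutes in the current block: 1800 + 5 × 1798 = 10790 frames.
Within the current minute: 25 × 30 + 29 − 2 = 777 (labels ;00/;01 skipped at this minute). Total = 17982 + 10790 + 777 = 29549.

29549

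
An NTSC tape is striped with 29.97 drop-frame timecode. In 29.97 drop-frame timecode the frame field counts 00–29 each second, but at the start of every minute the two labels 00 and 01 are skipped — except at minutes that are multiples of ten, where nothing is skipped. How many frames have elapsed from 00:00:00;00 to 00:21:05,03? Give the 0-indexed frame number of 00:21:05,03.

Complete 10-minute blocks: 2, each 17982 frames → 35964.
Remaining 1 whole minute in the current block: 1800 + 0 × 1798 = 1800 frames.
Within the current minute: 5 × 30 + 3 − 2 = 151 (labels ;00/;01 skipped at this minute). Total = 35964 + 1800 + 151 = 37915.

37915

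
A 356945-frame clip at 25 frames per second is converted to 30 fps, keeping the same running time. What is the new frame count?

Target frames = source frames × (target rate / source rate) = 356945 × (30)/(25) = 356945 × 6/5 = 428334.

428334 frames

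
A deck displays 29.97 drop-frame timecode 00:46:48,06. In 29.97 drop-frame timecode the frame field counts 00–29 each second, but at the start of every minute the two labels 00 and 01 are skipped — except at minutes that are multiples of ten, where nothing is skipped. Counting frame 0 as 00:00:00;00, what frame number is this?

As if non-drop at 30 labels/s: (0 × 3600 + 46 × 60 + 48) × 30 + 6 = 84246.
Minute boundaries passed: 46; those not divisible by 10: 46 − 4 = 42; dropped labels = 2 × 42 = 84.
Actual frame index = 84246 − 84 = 84162.

84162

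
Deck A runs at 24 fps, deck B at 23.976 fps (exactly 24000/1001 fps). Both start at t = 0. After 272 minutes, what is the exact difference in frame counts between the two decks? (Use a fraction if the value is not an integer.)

391680/1001 frames

272 min = 16320 s.
A emits 24 × 16320 = 391680 frames; B emits 24000/1001 × 16320 = 391680000/1001.
Difference = 391680/1001 frames (≈ 391.2887); B is behind A.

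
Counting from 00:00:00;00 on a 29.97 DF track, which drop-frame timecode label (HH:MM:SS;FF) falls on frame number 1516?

Ten DF minutes hold 17982 frames, so frame 1516 lies in block 0 (frames 0–17981) with 1516 frames into that block.
The block's first minute is 1800 frames and the rest 1798 each; 1516 frames reaches minute 0, so 0 × 18 + 0 × 2 = 0 labels have been skipped so far.
Adding those back, label number 1516 + 0 = 1516 at 30 labels/s is 50 s + 16 f = 0 h 0 min 50 s frame 16, i.e. 00:00:50;16.

00:00:50;16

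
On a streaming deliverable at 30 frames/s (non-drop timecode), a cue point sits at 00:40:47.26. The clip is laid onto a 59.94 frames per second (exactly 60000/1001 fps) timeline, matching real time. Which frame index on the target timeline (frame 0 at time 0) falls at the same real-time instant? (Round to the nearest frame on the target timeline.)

frame 146725

Source frame index: (0×3600 + 40×60 + 47) × 30 + 26 = 73436.
Real time: 73436 / (30) = 36718/15 s.
Target frame: (36718/15) × (60000/1001) = 13352000/91 ≈ 146725.275 → 146725.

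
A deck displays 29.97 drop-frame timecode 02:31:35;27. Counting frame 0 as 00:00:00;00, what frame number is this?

Complete 10-minute blocks: 15, each 17982 frames → 269730.
Remaining 1 whole minute in the current block: 1800 + 0 × 1798 = 1800 frames.
Within the current minute: 35 × 30 + 27 − 2 = 1075 (labels ;00/;01 skipped at this minute). Total = 269730 + 1800 + 1075 = 272605.

272605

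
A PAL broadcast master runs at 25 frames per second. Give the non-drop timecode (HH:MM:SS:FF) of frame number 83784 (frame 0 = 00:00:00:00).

00:55:51:09

83784 ÷ 25 = 3351 full seconds, remainder 9 frames.
3351 s = 0 h 55 min 51 s.
Timecode: 00:55:51:09.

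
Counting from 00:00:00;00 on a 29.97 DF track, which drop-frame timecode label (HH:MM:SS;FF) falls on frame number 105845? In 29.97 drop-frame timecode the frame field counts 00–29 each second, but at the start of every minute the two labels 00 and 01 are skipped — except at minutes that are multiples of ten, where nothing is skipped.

Ten DF minutes hold 17982 frames, so frame 105845 lies in block 5 (frames 89910–107891) with 15935 frames into that block.
The block's first minute is 1800 frames and the rest 1798 each; 15935 frames reaches minute 8, so 5 × 18 + 8 × 2 = 106 labels have been skipped so far.
Adding those back, label number 105845 + 106 = 105951 at 30 labels/s is 3531 s + 21 f = 0 h 58 min 51 s frame 21, i.e. 00:58:51;21.

00:58:51;21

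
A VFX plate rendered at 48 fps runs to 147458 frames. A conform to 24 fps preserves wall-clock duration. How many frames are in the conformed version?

73729 frames

Frames at target rate = 147458 × (24) / (48) = 73729.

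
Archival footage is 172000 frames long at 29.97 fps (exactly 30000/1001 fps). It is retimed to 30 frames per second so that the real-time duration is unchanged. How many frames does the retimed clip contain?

Target frames = source frames × (target rate / source rate) = 172000 × (30)/(30000/1001) = 172000 × 1001/1000 = 172172.

172172 frames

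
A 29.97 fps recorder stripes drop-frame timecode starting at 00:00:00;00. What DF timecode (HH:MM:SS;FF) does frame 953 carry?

Ten DF minutes hold 17982 frames, so frame 953 lies in block 0 (frames 0–17981) with 953 frames into that block.
The block's first minute is 1800 frames and the rest 1798 each; 953 frames reaches minute 0, so 0 × 18 + 0 × 2 = 0 labels have been skipped so far.
Adding those back, label number 953 + 0 = 953 at 30 labels/s is 31 s + 23 f = 0 h 0 min 31 s frame 23, i.e. 00:00:31;23.

00:00:31;23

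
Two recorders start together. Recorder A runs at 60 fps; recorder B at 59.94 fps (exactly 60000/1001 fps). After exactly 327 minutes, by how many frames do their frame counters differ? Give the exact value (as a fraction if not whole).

327 min = 19620 s.
A emits 60 × 19620 = 1177200 frames; B emits 60000/1001 × 19620 = 1177200000/1001.
Difference = 1177200/1001 frames (≈ 1176.0240); B is behind A.

1177200/1001 frames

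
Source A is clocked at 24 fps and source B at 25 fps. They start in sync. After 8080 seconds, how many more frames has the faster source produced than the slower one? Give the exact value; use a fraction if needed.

A emits 24 × 8080 = 193920 frames; B emits 25 × 8080 = 202000.
Difference = 8080 frames; B is ahead of A.

8080 frames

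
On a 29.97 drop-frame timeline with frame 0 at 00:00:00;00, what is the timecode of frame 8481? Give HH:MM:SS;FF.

00:04:42;29

Each 10-minute DF block holds 10 × 60 × 30 − 9 × 2 = 17982 frames. 8481 ÷ 17982 → 0 full blocks, remainder 8481.
Within the partial block the first minute is 1800 frames and each further minute 1798, so 4 further minute boundaries passed. Total skipped labels = 18 × 0 + 2 × 4 = 8.
Non-drop label index = 8481 + 8 = 8489; at 30 labels/s that is 00:04:42:29, i.e. DF 00:04:42;29.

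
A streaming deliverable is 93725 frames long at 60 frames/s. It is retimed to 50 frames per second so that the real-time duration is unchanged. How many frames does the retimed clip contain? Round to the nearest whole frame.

Frames at target rate = 93725 × (50) / (60) = 468625/6 ≈ 78104.167.
Nearest whole frame: 78104.

78104 frames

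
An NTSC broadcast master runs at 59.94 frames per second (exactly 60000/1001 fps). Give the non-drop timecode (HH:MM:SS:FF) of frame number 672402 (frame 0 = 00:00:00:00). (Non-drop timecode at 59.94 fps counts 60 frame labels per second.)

672402 ÷ 60 = 11206 full seconds, remainder 42 frames.
11206 s = 3 h 6 min 46 s.
Timecode: 03:06:46:42.

03:06:46:42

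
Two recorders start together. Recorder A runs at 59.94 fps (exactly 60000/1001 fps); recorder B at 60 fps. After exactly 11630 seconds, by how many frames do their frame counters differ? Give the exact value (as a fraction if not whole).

697800/1001 frames

A emits 60000/1001 × 11630 = 697800000/1001 frames; B emits 60 × 11630 = 697800.
Difference = 697800/1001 frames (≈ 697.1029); B is ahead of A.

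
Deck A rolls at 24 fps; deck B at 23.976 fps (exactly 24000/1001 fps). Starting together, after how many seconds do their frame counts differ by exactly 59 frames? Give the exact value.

59059/24 seconds

The gap grows by |24000/1001 − 24| = 24/1001 frames per second.
Time for a 59-frame gap: 59 ÷ (24/1001) = 59059/24 s.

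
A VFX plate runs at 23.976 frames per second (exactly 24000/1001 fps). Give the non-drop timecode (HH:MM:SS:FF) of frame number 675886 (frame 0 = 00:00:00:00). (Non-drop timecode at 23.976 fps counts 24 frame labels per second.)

07:49:21:22

675886 ÷ 24 = 28161 full seconds, remainder 22 frames.
28161 s = 7 h 49 min 21 s.
Timecode: 07:49:21:22.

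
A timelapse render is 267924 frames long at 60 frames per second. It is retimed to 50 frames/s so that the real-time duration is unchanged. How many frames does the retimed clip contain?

223270 frames

Target frames = source frames × (target rate / source rate) = 267924 × (50)/(60) = 267924 × 5/6 = 223270.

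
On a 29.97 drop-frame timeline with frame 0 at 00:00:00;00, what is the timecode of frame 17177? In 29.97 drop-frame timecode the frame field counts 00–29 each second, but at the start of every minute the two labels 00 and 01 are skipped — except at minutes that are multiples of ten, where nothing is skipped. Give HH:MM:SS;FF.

Ten DF minutes hold 17982 frames, so frame 17177 lies in block 0 (frames 0–17981) with 17177 frames into that block.
The block's first minute is 1800 frames and the rest 1798 each; 17177 frames reaches minute 9, so 0 × 18 + 9 × 2 = 18 labels have been skipped so far.
Adding those back, label number 17177 + 18 = 17195 at 30 labels/s is 573 s + 5 f = 0 h 9 min 33 s frame 5, i.e. 00:09:33;05.

00:09:33;05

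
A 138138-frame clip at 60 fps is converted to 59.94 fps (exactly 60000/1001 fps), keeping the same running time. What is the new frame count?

138000 frames

Target frames = source frames × (target rate / source rate) = 138138 × (60000/1001)/(60) = 138138 × 1000/1001 = 138000.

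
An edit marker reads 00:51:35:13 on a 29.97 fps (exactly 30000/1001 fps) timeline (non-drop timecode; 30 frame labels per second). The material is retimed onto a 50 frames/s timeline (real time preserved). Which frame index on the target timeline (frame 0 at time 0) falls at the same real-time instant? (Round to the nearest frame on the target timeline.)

Source frame index: (0×3600 + 51×60 + 35) × 30 + 13 = 92863.
Real time: 92863 / (30000/1001) = 92955863/30000 s.
Target frame: (92955863/30000) × (50) = 92955863/600 ≈ 154926.438 → 154926.

frame 154926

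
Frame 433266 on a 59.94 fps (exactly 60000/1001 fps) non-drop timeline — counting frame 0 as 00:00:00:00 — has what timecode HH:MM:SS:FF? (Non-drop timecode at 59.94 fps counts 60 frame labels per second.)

02:00:21:06

433266 ÷ 60 = 7221 full seconds, remainder 6 frames.
7221 s = 2 h 0 min 21 s.
Timecode: 02:00:21:06.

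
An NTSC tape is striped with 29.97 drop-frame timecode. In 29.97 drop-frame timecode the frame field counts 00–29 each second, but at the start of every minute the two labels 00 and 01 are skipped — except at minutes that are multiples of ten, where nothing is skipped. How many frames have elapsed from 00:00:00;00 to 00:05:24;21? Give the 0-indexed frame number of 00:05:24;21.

9731

As if non-drop at 30 labels/s: (0 × 3600 + 5 × 60 + 24) × 30 + 21 = 9741.
Minute boundaries passed: 5; those not divisible by 10: 5 − 0 = 5; dropped labels = 2 × 5 = 10.
Actual frame index = 9741 − 10 = 9731.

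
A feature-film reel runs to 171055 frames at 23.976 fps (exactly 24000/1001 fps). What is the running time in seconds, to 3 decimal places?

Running time = 171055 × 1001/24000 = 34245211/4800 s ≈ 7134.419 s.

7134.419 seconds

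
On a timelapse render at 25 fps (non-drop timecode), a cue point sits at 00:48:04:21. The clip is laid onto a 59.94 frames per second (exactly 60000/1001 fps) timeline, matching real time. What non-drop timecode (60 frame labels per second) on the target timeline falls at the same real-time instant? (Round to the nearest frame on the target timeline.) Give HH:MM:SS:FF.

Source frame index: (0×3600 + 48×60 + 4) × 25 + 21 = 72121.
Real time: 72121 / (25) = 72121/25 s.
Target frame: (72121/25) × (60000/1001) = 24727200/143 ≈ 172917.483 → 172917.
At 60 labels/s: frame 172917 → 00:48:01:57.

00:48:01:57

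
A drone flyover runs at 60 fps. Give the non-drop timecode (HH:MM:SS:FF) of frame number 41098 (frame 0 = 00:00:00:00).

41098 ÷ 60 = 684 full seconds, remainder 58 frames.
684 s = 0 h 11 min 24 s.
Timecode: 00:11:24:58.

00:11:24:58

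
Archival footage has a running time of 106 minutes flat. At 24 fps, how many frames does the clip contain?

152640 frames

106 min = 6360 s.
Frames = 6360 × 24 = 152640.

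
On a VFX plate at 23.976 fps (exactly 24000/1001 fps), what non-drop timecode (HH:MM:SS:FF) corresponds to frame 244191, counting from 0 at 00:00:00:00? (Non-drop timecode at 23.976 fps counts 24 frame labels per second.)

244191 ÷ 24 = 10174 full seconds, remainder 15 frames.
10174 s = 2 h 49 min 34 s.
Timecode: 02:49:34:15.

02:49:34:15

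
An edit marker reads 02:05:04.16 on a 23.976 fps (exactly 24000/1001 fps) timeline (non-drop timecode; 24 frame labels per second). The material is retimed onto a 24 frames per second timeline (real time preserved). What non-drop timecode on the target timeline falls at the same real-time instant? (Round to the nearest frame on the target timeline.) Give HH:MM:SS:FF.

Source frame index: (2×3600 + 5×60 + 4) × 24 + 16 = 180112.
Real time: 180112 / (24000/1001) = 11268257/1500 s.
Target frame: (11268257/1500) × (24) = 22536514/125 ≈ 180292.112 → 180292.
At 24 labels/s: frame 180292 → 02:05:12:04.

02:05:12:04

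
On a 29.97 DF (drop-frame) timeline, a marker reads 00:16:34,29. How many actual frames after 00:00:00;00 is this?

As if non-drop at 30 labels/s: (0 × 3600 + 16 × 60 + 34) × 30 + 29 = 29849.
Minute boundaries passed: 16; those not divisible by 10: 16 − 1 = 15; dropped labels = 2 × 15 = 30.
Actual frame index = 29849 − 30 = 29819.

29819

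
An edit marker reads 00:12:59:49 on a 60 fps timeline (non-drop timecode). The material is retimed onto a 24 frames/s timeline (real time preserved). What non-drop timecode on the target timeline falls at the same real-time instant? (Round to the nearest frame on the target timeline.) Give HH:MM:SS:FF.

00:12:59:20

Source frame index: (0×3600 + 12×60 + 59) × 60 + 49 = 46789.
Real time: 46789 / (60) = 46789/60 s.
Target frame: (46789/60) × (24) = 93578/5 ≈ 18715.600 → 18716.
At 24 labels/s: frame 18716 → 00:12:59:20.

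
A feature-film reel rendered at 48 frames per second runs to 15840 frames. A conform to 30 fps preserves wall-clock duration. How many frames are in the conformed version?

Target frames = source frames × (target rate / source rate) = 15840 × (30)/(48) = 15840 × 5/8 = 9900.

9900 frames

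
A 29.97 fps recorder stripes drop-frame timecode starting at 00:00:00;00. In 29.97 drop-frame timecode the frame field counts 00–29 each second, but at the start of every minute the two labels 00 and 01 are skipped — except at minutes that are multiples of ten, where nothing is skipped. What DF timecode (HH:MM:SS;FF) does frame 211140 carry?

Each 10-minute DF block holds 10 × 60 × 30 − 9 × 2 = 17982 frames. 211140 ÷ 17982 → 11 full blocks, remainder 13338.
Within the partial block the first minute is 1800 frames and each further minute 1798, so 7 further minute boundaries passed. Total skipped labels = 18 × 11 + 2 × 7 = 212.
Non-drop label index = 211140 + 212 = 211352; at 30 labels/s that is 01:57:25:02, i.e. DF 01:57:25;02.

01:57:25;02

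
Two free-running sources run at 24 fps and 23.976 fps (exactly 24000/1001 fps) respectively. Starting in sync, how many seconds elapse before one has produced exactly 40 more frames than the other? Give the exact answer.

5005/3 seconds

The gap grows by |24000/1001 − 24| = 24/1001 frames per second.
Time for a 40-frame gap: 40 ÷ (24/1001) = 5005/3 s.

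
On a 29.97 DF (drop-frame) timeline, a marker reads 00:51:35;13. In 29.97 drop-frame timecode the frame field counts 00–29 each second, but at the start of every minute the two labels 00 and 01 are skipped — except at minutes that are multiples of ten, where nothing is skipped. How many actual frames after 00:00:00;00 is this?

92771

Complete 10-minute blocks: 5, each 17982 frames → 89910.
Remaining 1 whole minute in the current block: 1800 + 0 × 1798 = 1800 frames.
Within the current minute: 35 × 30 + 13 − 2 = 1061 (labels ;00/;01 skipped at this minute). Total = 89910 + 1800 + 1061 = 92771.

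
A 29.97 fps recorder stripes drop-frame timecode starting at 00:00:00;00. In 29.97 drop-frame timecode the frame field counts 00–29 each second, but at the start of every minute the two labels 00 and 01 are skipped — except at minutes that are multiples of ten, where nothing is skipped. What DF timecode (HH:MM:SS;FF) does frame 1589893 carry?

14:44:09;15

Ten DF minutes hold 17982 frames, so frame 1589893 lies in block 88 (frames 1582416–1600397) with 7477 frames into that block.
The block's first minute is 1800 frames and the rest 1798 each; 7477 frames reaches minute 4, so 88 × 18 + 4 × 2 = 1592 labels have been skipped so far.
Adding those back, label number 1589893 + 1592 = 1591485 at 30 labels/s is 53049 s + 15 f = 14 h 44 min 9 s frame 15, i.e. 14:44:09;15.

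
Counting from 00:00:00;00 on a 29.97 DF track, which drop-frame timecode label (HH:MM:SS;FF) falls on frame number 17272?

00:09:36;10

Each 10-minute DF block holds 10 × 60 × 30 − 9 × 2 = 17982 frames. 17272 ÷ 17982 → 0 full blocks, remainder 17272.
Within the partial block the first minute is 1800 frames and each further minute 1798, so 9 further minute boundaries passed. Total skipped labels = 18 × 0 + 2 × 9 = 18.
Non-drop label index = 17272 + 18 = 17290; at 30 labels/s that is 00:09:36:10, i.e. DF 00:09:36;10.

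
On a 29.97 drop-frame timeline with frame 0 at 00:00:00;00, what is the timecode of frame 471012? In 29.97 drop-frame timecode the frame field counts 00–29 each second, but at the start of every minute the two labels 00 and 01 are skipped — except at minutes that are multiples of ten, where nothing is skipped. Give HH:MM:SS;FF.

Each 10-minute DF block holds 10 × 60 × 30 − 9 × 2 = 17982 frames. 471012 ÷ 17982 → 26 full blocks, remainder 3480.
Within the partial block the first minute is 1800 frames and each further minute 1798, so 1 further minute boundary passed. Total skipped labels = 18 × 26 + 2 × 1 = 470.
Non-drop label index = 471012 + 470 = 471482; at 30 labels/s that is 04:21:56:02, i.e. DF 04:21:56;02.

04:21:56;02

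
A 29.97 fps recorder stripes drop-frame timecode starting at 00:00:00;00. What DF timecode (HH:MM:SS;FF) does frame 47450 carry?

00:26:23;08

Ten DF minutes hold 17982 frames, so frame 47450 lies in block 2 (frames 35964–53945) with 11486 frames into that block.
The block's first minute is 1800 frames and the rest 1798 each; 11486 frames reaches minute 6, so 2 × 18 + 6 × 2 = 48 labels have been skipped so far.
Adding those back, label number 47450 + 48 = 47498 at 30 labels/s is 1583 s + 8 f = 0 h 26 min 23 s frame 8, i.e. 00:26:23;08.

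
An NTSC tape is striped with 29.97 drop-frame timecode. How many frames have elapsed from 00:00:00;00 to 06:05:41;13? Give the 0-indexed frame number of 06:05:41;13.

As if non-drop at 30 labels/s: (6 × 3600 + 5 × 60 + 41) × 30 + 13 = 658243.
Minute boundaries passed: 365; those not divisible by 10: 365 − 36 = 329; dropped labels = 2 × 329 = 658.
Actual frame index = 658243 − 658 = 657585.

657585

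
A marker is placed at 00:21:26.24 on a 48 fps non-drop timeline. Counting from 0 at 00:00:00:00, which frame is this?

61752

Total seconds to the label: (0 × 3600 + 21 × 60 + 26) = 1286.
Frame index = 1286 × 48 + 24 = 61752.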